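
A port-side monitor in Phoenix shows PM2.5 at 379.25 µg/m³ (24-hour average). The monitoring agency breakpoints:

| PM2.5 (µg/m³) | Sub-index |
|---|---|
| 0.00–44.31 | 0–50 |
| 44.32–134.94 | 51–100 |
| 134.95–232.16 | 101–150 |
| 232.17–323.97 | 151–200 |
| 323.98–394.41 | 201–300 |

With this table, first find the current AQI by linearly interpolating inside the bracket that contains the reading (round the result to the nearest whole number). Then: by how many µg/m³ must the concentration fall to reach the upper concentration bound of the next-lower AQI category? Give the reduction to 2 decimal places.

PM2.5: 379.25 ∈ [323.98, 394.41] ↔ index [201, 300].
201 + (379.25−323.98)·(300−201)/(394.41−323.98) = 201 + 55.27·99/70.43 ≈ 278.69, so AQI = 279.
Current AQI 279 is in the Very Unhealthy range (201–300). The next-lower category tops out at AQI 200, whose upper concentration bound is 323.97 µg/m³.
Reduction needed = 379.25 − 323.97 = 55.28 µg/m³.

55.28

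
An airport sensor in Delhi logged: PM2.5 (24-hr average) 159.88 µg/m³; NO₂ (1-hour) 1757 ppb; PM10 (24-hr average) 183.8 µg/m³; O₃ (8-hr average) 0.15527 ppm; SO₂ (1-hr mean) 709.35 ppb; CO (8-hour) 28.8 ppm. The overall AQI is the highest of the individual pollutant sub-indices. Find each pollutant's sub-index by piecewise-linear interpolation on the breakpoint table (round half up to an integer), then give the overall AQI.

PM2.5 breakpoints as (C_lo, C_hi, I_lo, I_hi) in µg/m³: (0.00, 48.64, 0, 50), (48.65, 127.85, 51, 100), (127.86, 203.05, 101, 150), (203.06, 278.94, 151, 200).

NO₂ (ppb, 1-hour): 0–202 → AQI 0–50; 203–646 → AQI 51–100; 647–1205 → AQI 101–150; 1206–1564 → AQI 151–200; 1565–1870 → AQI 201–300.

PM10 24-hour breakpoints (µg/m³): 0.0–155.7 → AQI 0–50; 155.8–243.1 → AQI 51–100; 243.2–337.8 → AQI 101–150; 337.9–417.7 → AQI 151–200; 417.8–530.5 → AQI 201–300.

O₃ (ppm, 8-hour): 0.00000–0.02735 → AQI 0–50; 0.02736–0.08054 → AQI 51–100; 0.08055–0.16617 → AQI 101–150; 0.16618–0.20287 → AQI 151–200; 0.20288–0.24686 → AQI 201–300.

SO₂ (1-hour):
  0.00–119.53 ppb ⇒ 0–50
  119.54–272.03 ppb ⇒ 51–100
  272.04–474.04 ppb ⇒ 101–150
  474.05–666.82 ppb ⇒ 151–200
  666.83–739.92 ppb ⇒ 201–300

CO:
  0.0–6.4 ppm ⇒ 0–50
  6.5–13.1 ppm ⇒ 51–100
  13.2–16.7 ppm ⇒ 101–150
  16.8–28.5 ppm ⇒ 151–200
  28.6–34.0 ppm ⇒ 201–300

263

PM2.5: 159.88 ∈ [127.86, 203.05] ↔ index [101, 150].
101 + (159.88−127.86)·(150−101)/(203.05−127.86) = 101 + 32.02·49/75.19 ≈ 121.87, so AQI = 122.
NO₂: 1757 ∈ [1565, 1870] ↔ index [201, 300].
201 + (1757−1565)·(300−201)/(1870−1565) = 201 + 192·99/305 ≈ 263.32, so AQI = 263.
PM10: 183.8 lies in 155.8–243.1, so I_lo=51, I_hi=100, C_lo=155.8, C_hi=243.1.
(100−51)/(243.1−155.8) × (183.8−155.8) + 51 = 49/87.3 × 28.0 + 51 ≈ 66.72 → 67.
O₃: 0.15527 lies in 0.08055–0.16617, so I_lo=101, I_hi=150, C_lo=0.08055, C_hi=0.16617.
(150−101)/(0.16617−0.08055) × (0.15527−0.08055) + 101 = 49/0.08562 × 0.07472 + 101 ≈ 143.76 → 144.
SO₂ 709.35: bracket 666.83–739.92 → index 201–300; slope 99/73.09, offset 42.52.
AQI = 201 + 99/73.09·42.52 ≈ 258.59 ⇒ 259.
CO: 28.8 lies in 28.6–34.0, so I_lo=201, I_hi=300, C_lo=28.6, C_hi=34.0.
(300−201)/(34.0−28.6) × (28.8−28.6) + 201 = 99/5.4 × 0.2 + 201 ≈ 204.67 → 205.
Sub-indices: PM2.5→122, NO₂→263, PM10→67, O₃→144, SO₂→259, CO→205. Overall AQI = max = 263; dominant pollutant is NO₂.
AQI 263: Very Unhealthy.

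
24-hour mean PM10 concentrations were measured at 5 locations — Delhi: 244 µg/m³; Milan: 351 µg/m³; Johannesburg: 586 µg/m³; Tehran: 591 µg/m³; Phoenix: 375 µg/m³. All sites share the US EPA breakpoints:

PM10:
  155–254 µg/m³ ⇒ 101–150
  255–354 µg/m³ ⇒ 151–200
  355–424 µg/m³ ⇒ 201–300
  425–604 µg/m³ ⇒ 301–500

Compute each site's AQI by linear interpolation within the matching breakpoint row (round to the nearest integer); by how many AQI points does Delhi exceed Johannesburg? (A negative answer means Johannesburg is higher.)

Delhi: 244 ∈ [155, 254] ↔ index [101, 150].
101 + (244−155)·(150−101)/(254−155) = 101 + 89·49/99 ≈ 145.05, so AQI = 145.
Milan: row 255–354 (AQI 151–200). (200−151)·(351−255)/(354−255) + 151 = 49·96/99 + 151 ≈ 198.52 → 199.
Johannesburg 586: bracket 425–604 → index 301–500; slope 199/179, offset 161.
AQI = 301 + 199/179·161 ≈ 479.99 ⇒ 480.
Tehran: row 425–604 (AQI 301–500). (500−301)·(591−425)/(604−425) + 301 = 199·166/179 + 301 ≈ 485.55 → 486.
Phoenix: 375 ∈ [355, 424] ↔ index [201, 300].
201 + (375−355)·(300−201)/(424−355) = 201 + 20·99/69 ≈ 229.70, so AQI = 230.
AQIs: Delhi=145, Milan=199, Johannesburg=480, Tehran=486, Phoenix=230. Delhi (145) − Johannesburg (480) = -335.

-335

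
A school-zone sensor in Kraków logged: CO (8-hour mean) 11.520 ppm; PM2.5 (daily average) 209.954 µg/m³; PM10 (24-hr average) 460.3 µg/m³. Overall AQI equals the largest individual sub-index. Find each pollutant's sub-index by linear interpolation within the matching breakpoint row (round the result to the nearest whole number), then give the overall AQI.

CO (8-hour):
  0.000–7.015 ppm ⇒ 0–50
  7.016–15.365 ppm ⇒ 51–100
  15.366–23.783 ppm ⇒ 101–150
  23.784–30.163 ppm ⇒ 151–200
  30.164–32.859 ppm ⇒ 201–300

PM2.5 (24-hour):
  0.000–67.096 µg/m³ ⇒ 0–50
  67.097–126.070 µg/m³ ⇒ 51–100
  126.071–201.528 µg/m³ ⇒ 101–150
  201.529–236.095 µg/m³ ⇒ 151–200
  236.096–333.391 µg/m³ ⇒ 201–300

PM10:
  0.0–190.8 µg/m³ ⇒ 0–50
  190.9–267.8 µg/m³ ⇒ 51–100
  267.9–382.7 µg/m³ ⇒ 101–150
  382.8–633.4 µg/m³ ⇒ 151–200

CO: row 7.016–15.365 (AQI 51–100). (100−51)·(11.520−7.016)/(15.365−7.016) + 51 = 49·4.504/8.349 + 51 ≈ 77.43 → 77.
PM2.5 209.954: bracket 201.529–236.095 → index 151–200; slope 49/34.566, offset 8.425.
AQI = 151 + 49/34.566·8.425 ≈ 162.94 ⇒ 163.
PM10: 460.3 lies in 382.8–633.4, so I_lo=151, I_hi=200, C_lo=382.8, C_hi=633.4.
(200−151)/(633.4−382.8) × (460.3−382.8) + 151 = 49/250.6 × 77.5 + 151 ≈ 166.15 → 166.
Sub-indices: CO→77, PM2.5→163, PM10→166. Overall AQI = max = 166; dominant pollutant is PM10.
AQI 166: Unhealthy.

166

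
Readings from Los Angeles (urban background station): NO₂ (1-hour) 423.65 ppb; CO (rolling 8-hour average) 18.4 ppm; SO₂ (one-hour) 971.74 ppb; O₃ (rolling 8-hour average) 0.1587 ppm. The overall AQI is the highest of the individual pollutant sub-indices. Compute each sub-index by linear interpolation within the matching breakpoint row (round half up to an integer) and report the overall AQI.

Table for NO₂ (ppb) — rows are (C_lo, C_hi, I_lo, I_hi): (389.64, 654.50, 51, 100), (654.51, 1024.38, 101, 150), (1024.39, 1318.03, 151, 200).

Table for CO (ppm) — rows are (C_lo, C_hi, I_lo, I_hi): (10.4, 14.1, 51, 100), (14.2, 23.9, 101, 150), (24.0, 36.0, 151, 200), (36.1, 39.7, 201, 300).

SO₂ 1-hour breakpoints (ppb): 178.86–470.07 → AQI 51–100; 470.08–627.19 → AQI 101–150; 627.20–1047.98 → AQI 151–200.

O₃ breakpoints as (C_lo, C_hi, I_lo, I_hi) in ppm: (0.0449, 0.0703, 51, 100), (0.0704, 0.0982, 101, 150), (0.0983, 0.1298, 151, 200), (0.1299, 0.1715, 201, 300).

270

NO₂: 423.65 lies in 389.64–654.50, so I_lo=51, I_hi=100, C_lo=389.64, C_hi=654.50.
(100−51)/(654.50−389.64) × (423.65−389.64) + 51 = 49/264.86 × 34.01 + 51 ≈ 57.29 → 57.
CO: row 14.2–23.9 (AQI 101–150). (150−101)·(18.4−14.2)/(23.9−14.2) + 101 = 49·4.2/9.7 + 101 ≈ 122.22 → 122.
SO₂: 971.74 ∈ [627.20, 1047.98] ↔ index [151, 200].
151 + (971.74−627.20)·(200−151)/(1047.98−627.20) = 151 + 344.54·49/420.78 ≈ 191.12, so AQI = 191.
O₃: 0.1587 lies in 0.1299–0.1715, so I_lo=201, I_hi=300, C_lo=0.1299, C_hi=0.1715.
(300−201)/(0.1715−0.1299) × (0.1587−0.1299) + 201 = 99/0.0416 × 0.0288 + 201 ≈ 269.54 → 270.
Sub-indices: NO₂→57, CO→122, SO₂→191, O₃→270. Overall AQI = max = 270; dominant pollutant is O₃.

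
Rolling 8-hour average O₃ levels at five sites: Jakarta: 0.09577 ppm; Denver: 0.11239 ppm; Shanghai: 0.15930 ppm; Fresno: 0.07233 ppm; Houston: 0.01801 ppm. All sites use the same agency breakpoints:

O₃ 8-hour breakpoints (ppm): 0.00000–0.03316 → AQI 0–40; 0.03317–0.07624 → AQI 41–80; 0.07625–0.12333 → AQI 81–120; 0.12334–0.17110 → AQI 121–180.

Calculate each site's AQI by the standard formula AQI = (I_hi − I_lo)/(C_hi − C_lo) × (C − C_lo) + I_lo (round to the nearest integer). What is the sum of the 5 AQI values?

Jakarta: 0.09577 lies in 0.07625–0.12333, so I_lo=81, I_hi=120, C_lo=0.07625, C_hi=0.12333.
(120−81)/(0.12333−0.07625) × (0.09577−0.07625) + 81 = 39/0.04708 × 0.01952 + 81 ≈ 97.17 → 97.
Denver 0.11239: bracket 0.07625–0.12333 → index 81–120; slope 39/0.04708, offset 0.03614.
AQI = 81 + 39/0.04708·0.03614 ≈ 110.94 ⇒ 111.
Shanghai 0.15930: bracket 0.12334–0.17110 → index 121–180; slope 59/0.04776, offset 0.03596.
AQI = 121 + 59/0.04776·0.03596 ≈ 165.42 ⇒ 165.
Fresno: 0.07233 lies in 0.03317–0.07624, so I_lo=41, I_hi=80, C_lo=0.03317, C_hi=0.07624.
(80−41)/(0.07624−0.03317) × (0.07233−0.03317) + 41 = 39/0.04307 × 0.03916 + 41 ≈ 76.46 → 76.
Houston: row 0.00000–0.03316 (AQI 0–40). (40−0)·(0.01801−0.00000)/(0.03316−0.00000) + 0 = 40·0.01801/0.03316 + 0 ≈ 21.72 → 22.
AQIs: Jakarta=97, Denver=111, Shanghai=165, Fresno=76, Houston=22. Sum = 97 + 111 + 165 + 76 + 22 = 471.

471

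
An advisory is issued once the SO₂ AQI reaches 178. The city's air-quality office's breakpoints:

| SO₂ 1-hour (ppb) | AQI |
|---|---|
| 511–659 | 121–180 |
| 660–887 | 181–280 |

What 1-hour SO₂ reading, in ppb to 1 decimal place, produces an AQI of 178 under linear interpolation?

654.0

AQI 178 lies in the 121–180 band, which corresponds to 511–659 ppb.
C = 511 + (178−121)×(659−511)/(180−121) = 511 + 57×148/59 ≈ 653.983 ppb → 654.0 ppb to 1 dp.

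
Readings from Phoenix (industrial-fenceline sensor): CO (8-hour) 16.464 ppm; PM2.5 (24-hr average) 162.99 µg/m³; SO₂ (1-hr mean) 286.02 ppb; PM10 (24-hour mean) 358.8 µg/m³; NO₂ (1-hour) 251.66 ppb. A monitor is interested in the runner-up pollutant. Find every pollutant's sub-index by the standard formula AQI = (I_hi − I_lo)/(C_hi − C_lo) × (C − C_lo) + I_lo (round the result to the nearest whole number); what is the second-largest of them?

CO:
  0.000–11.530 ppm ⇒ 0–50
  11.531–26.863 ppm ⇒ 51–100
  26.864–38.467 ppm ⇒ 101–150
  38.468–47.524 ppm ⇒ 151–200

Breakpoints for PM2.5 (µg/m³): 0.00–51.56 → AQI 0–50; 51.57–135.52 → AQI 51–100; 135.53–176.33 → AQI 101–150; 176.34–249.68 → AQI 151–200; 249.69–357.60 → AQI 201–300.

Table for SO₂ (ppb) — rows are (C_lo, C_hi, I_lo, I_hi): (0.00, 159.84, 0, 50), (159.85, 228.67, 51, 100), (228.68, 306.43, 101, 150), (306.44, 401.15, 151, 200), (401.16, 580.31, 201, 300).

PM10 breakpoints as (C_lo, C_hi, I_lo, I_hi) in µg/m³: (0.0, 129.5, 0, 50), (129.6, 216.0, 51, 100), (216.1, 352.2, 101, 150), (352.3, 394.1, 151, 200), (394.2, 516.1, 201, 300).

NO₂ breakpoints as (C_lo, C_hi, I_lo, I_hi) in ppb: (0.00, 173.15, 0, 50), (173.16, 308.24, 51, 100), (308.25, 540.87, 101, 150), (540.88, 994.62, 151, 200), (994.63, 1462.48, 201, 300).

137

CO: row 11.531–26.863 (AQI 51–100). (100−51)·(16.464−11.531)/(26.863−11.531) + 51 = 49·4.933/15.332 + 51 ≈ 66.77 → 67.
PM2.5: 162.99 lies in 135.53–176.33, so I_lo=101, I_hi=150, C_lo=135.53, C_hi=176.33.
(150−101)/(176.33−135.53) × (162.99−135.53) + 101 = 49/40.80 × 27.46 + 101 ≈ 133.98 → 134.
SO₂ 286.02: bracket 228.68–306.43 → index 101–150; slope 49/77.75, offset 57.34.
AQI = 101 + 49/77.75·57.34 ≈ 137.14 ⇒ 137.
PM10: row 352.3–394.1 (AQI 151–200). (200−151)·(358.8−352.3)/(394.1−352.3) + 151 = 49·6.5/41.8 + 151 ≈ 158.62 → 159.
NO₂: 251.66 lies in 173.16–308.24, so I_lo=51, I_hi=100, C_lo=173.16, C_hi=308.24.
(100−51)/(308.24−173.16) × (251.66−173.16) + 51 = 49/135.08 × 78.50 + 51 ≈ 79.48 → 79.
Sub-indices: CO→67, PM2.5→134, SO₂→137, PM10→159, NO₂→79. Ranked high→low: 159, 137, 134, 79, 67. Second-highest sub-index = 137.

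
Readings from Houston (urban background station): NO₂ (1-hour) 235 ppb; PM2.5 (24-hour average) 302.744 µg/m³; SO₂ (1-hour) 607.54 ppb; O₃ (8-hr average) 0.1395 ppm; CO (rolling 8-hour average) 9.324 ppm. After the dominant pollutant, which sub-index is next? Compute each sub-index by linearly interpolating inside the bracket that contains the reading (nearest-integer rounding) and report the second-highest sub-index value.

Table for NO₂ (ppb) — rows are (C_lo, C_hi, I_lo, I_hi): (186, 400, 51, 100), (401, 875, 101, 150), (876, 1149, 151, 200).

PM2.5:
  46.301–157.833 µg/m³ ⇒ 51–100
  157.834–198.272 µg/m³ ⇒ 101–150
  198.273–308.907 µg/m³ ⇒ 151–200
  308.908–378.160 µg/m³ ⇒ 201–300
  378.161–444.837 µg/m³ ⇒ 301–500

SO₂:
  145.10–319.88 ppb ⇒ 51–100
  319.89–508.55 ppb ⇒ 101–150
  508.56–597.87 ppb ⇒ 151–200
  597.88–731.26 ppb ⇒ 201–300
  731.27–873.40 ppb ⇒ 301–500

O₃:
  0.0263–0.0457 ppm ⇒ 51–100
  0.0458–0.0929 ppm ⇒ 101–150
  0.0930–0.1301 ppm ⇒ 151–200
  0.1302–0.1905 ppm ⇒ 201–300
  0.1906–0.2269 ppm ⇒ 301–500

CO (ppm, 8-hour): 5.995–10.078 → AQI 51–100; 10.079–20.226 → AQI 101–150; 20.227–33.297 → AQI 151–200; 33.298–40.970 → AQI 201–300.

208

NO₂: 235 lies in 186–400, so I_lo=51, I_hi=100, C_lo=186, C_hi=400.
(100−51)/(400−186) × (235−186) + 51 = 49/214 × 49 + 51 ≈ 62.22 → 62.
PM2.5 302.744: bracket 198.273–308.907 → index 151–200; slope 49/110.634, offset 104.471.
AQI = 151 + 49/110.634·104.471 ≈ 197.27 ⇒ 197.
SO₂ 607.54: bracket 597.88–731.26 → index 201–300; slope 99/133.38, offset 9.66.
AQI = 201 + 99/133.38·9.66 ≈ 208.17 ⇒ 208.
O₃ 0.1395: bracket 0.1302–0.1905 → index 201–300; slope 99/0.0603, offset 0.0093.
AQI = 201 + 99/0.0603·0.0093 ≈ 216.27 ⇒ 216.
CO: 9.324 lies in 5.995–10.078, so I_lo=51, I_hi=100, C_lo=5.995, C_hi=10.078.
(100−51)/(10.078−5.995) × (9.324−5.995) + 51 = 49/4.083 × 3.329 + 51 ≈ 90.95 → 91.
Sub-indices: NO₂→62, PM2.5→197, SO₂→208, O₃→216, CO→91. Ranked high→low: 216, 208, 197, 91, 62. Second-highest sub-index = 208.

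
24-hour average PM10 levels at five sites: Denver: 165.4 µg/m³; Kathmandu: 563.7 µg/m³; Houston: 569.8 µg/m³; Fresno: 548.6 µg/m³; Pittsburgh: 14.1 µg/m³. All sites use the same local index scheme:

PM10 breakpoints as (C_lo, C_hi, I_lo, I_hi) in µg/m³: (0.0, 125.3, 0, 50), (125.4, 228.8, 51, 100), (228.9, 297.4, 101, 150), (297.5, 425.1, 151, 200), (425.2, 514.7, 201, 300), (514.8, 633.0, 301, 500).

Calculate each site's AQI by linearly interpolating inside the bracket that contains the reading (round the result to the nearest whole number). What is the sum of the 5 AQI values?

1211

Denver 165.4: bracket 125.4–228.8 → index 51–100; slope 49/103.4, offset 40.0.
AQI = 51 + 49/103.4·40.0 ≈ 69.96 ⇒ 70.
Kathmandu: 563.7 lies in 514.8–633.0, so I_lo=301, I_hi=500, C_lo=514.8, C_hi=633.0.
(500−301)/(633.0−514.8) × (563.7−514.8) + 301 = 199/118.2 × 48.9 + 301 ≈ 383.33 → 383.
Houston: row 514.8–633.0 (AQI 301–500). (500−301)·(569.8−514.8)/(633.0−514.8) + 301 = 199·55.0/118.2 + 301 ≈ 393.60 → 394.
Fresno: 548.6 ∈ [514.8, 633.0] ↔ index [301, 500].
301 + (548.6−514.8)·(500−301)/(633.0−514.8) = 301 + 33.8·199/118.2 ≈ 357.91, so AQI = 358.
Pittsburgh: row 0.0–125.3 (AQI 0–50). (50−0)·(14.1−0.0)/(125.3−0.0) + 0 = 50·14.1/125.3 + 0 ≈ 5.63 → 6.
AQIs: Denver=70, Kathmandu=383, Houston=394, Fresno=358, Pittsburgh=6. Sum = 70 + 383 + 394 + 358 + 6 = 1211.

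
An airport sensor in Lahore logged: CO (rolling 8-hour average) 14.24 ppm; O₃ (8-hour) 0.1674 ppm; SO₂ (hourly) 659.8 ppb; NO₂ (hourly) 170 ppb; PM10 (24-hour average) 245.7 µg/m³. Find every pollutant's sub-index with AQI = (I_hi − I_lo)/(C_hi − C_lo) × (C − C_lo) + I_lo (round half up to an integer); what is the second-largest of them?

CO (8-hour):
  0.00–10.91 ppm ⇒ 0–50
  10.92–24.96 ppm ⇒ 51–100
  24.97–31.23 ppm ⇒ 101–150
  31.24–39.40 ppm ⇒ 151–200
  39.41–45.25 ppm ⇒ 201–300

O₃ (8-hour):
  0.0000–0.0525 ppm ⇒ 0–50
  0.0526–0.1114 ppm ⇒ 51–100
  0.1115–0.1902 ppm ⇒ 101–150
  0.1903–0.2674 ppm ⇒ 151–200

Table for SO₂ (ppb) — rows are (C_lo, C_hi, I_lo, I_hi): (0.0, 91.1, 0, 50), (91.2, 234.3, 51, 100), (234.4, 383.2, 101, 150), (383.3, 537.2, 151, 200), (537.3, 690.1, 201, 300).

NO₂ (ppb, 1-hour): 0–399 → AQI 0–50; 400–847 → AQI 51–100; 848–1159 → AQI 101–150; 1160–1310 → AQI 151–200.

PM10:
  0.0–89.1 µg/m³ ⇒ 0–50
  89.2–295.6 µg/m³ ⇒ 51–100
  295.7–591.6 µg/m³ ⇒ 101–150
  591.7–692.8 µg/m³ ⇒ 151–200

CO: 14.24 ∈ [10.92, 24.96] ↔ index [51, 100].
51 + (14.24−10.92)·(100−51)/(24.96−10.92) = 51 + 3.32·49/14.04 ≈ 62.59, so AQI = 63.
O₃ 0.1674: bracket 0.1115–0.1902 → index 101–150; slope 49/0.0787, offset 0.0559.
AQI = 101 + 49/0.0787·0.0559 ≈ 135.80 ⇒ 136.
SO₂: 659.8 ∈ [537.3, 690.1] ↔ index [201, 300].
201 + (659.8−537.3)·(300−201)/(690.1−537.3) = 201 + 122.5·99/152.8 ≈ 280.37, so AQI = 280.
NO₂ 170: bracket 0–399 → index 0–50; slope 50/399, offset 170.
AQI = 0 + 50/399·170 ≈ 21.30 ⇒ 21.
PM10: 245.7 lies in 89.2–295.6, so I_lo=51, I_hi=100, C_lo=89.2, C_hi=295.6.
(100−51)/(295.6−89.2) × (245.7−89.2) + 51 = 49/206.4 × 156.5 + 51 ≈ 88.15 → 88.
Sub-indices: CO→63, O₃→136, SO₂→280, NO₂→21, PM10→88. Ranked high→low: 280, 136, 88, 63, 21. Second-highest sub-index = 136.

136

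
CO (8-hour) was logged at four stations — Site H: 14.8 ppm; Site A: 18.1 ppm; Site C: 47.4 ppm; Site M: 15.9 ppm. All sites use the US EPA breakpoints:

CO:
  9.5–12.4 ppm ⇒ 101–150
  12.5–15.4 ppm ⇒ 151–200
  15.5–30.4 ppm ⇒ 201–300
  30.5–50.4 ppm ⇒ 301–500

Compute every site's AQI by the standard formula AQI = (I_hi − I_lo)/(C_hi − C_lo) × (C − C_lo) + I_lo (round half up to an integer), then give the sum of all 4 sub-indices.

1082

Site H: row 12.5–15.4 (AQI 151–200). (200−151)·(14.8−12.5)/(15.4−12.5) + 151 = 49·2.3/2.9 + 151 ≈ 189.86 → 190.
Site A 18.1: bracket 15.5–30.4 → index 201–300; slope 99/14.9, offset 2.6.
AQI = 201 + 99/14.9·2.6 ≈ 218.28 ⇒ 218.
Site C: row 30.5–50.4 (AQI 301–500). (500−301)·(47.4−30.5)/(50.4−30.5) + 301 = 199·16.9/19.9 + 301 ≈ 470.00 → 470.
Site M: 15.9 ∈ [15.5, 30.4] ↔ index [201, 300].
201 + (15.9−15.5)·(300−201)/(30.4−15.5) = 201 + 0.4·99/14.9 ≈ 203.66, so AQI = 204.
AQIs: Site H=190, Site A=218, Site C=470, Site M=204. Sum = 190 + 218 + 470 + 204 = 1082.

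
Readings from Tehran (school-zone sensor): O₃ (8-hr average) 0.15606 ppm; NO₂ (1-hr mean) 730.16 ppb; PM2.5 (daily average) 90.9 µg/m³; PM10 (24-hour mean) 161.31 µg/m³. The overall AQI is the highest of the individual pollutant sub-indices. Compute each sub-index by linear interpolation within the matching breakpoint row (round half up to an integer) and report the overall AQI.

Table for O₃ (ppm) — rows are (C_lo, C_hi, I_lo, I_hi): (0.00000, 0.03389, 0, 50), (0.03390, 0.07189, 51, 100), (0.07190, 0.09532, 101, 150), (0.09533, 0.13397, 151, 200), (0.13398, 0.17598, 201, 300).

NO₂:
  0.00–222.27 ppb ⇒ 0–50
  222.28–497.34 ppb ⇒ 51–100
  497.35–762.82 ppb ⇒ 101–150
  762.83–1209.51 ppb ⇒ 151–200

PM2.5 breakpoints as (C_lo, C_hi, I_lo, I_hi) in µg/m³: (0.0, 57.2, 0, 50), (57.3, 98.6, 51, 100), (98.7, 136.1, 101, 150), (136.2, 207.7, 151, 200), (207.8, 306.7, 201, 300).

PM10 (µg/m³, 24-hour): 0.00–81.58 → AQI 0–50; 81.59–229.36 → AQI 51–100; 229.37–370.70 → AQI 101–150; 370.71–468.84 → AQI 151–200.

O₃: 0.15606 lies in 0.13398–0.17598, so I_lo=201, I_hi=300, C_lo=0.13398, C_hi=0.17598.
(300−201)/(0.17598−0.13398) × (0.15606−0.13398) + 201 = 99/0.04200 × 0.02208 + 201 ≈ 253.05 → 253.
NO₂: 730.16 lies in 497.35–762.82, so I_lo=101, I_hi=150, C_lo=497.35, C_hi=762.82.
(150−101)/(762.82−497.35) × (730.16−497.35) + 101 = 49/265.47 × 232.81 + 101 ≈ 143.97 → 144.
PM2.5 90.9: bracket 57.3–98.6 → index 51–100; slope 49/41.3, offset 33.6.
AQI = 51 + 49/41.3·33.6 ≈ 90.86 ⇒ 91.
PM10 161.31: bracket 81.59–229.36 → index 51–100; slope 49/147.77, offset 79.72.
AQI = 51 + 49/147.77·79.72 ≈ 77.43 ⇒ 77.
Sub-indices: O₃→253, NO₂→144, PM2.5→91, PM10→77. Overall AQI = max = 253; dominant pollutant is O₃.
AQI 253: Very Unhealthy.

253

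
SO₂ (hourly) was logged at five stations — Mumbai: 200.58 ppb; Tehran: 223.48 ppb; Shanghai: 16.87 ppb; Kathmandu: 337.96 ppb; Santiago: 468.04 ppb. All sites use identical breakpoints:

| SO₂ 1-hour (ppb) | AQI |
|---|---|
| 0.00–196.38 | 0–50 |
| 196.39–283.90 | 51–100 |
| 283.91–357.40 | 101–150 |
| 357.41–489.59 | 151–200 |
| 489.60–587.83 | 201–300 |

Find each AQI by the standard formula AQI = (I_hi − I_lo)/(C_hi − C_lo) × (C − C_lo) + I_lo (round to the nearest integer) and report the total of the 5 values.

452

Mumbai 200.58: bracket 196.39–283.90 → index 51–100; slope 49/87.51, offset 4.19.
AQI = 51 + 49/87.51·4.19 ≈ 53.35 ⇒ 53.
Tehran: 223.48 ∈ [196.39, 283.90] ↔ index [51, 100].
51 + (223.48−196.39)·(100−51)/(283.90−196.39) = 51 + 27.09·49/87.51 ≈ 66.17, so AQI = 66.
Shanghai: row 0.00–196.38 (AQI 0–50). (50−0)·(16.87−0.00)/(196.38−0.00) + 0 = 50·16.87/196.38 + 0 ≈ 4.30 → 4.
Kathmandu: 337.96 lies in 283.91–357.40, so I_lo=101, I_hi=150, C_lo=283.91, C_hi=357.40.
(150−101)/(357.40−283.91) × (337.96−283.91) + 101 = 49/73.49 × 54.05 + 101 ≈ 137.04 → 137.
Santiago: 468.04 lies in 357.41–489.59, so I_lo=151, I_hi=200, C_lo=357.41, C_hi=489.59.
(200−151)/(489.59−357.41) × (468.04−357.41) + 151 = 49/132.18 × 110.63 + 151 ≈ 192.01 → 192.
AQIs: Mumbai=53, Tehran=66, Shanghai=4, Kathmandu=137, Santiago=192. Sum = 53 + 66 + 4 + 137 + 192 = 452.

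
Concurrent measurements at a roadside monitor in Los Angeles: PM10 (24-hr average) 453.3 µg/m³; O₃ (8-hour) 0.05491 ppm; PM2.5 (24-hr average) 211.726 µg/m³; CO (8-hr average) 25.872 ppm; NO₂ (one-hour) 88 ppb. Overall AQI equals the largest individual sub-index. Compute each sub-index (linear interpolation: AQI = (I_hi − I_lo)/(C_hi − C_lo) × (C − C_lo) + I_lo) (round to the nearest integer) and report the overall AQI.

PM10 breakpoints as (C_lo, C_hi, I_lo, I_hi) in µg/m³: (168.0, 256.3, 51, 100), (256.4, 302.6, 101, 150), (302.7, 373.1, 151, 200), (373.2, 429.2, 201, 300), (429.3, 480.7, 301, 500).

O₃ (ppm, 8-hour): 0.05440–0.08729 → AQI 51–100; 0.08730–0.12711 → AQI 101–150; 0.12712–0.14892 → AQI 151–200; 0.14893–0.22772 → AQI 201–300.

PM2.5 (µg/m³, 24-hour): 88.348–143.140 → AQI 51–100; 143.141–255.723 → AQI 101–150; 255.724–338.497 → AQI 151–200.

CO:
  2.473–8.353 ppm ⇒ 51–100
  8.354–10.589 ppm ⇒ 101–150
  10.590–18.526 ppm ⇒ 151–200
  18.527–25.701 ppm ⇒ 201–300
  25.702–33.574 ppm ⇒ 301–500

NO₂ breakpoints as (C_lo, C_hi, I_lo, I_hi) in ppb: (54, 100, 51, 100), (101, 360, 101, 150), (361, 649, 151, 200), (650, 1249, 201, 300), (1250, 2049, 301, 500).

394

PM10 453.3: bracket 429.3–480.7 → index 301–500; slope 199/51.4, offset 24.0.
AQI = 301 + 199/51.4·24.0 ≈ 393.92 ⇒ 394.
O₃: 0.05491 ∈ [0.05440, 0.08729] ↔ index [51, 100].
51 + (0.05491−0.05440)·(100−51)/(0.08729−0.05440) = 51 + 0.00051·49/0.03289 ≈ 51.76, so AQI = 52.
PM2.5 211.726: bracket 143.141–255.723 → index 101–150; slope 49/112.582, offset 68.585.
AQI = 101 + 49/112.582·68.585 ≈ 130.85 ⇒ 131.
CO: 25.872 ∈ [25.702, 33.574] ↔ index [301, 500].
301 + (25.872−25.702)·(500−301)/(33.574−25.702) = 301 + 0.170·199/7.872 ≈ 305.30, so AQI = 305.
NO₂: 88 lies in 54–100, so I_lo=51, I_hi=100, C_lo=54, C_hi=100.
(100−51)/(100−54) × (88−54) + 51 = 49/46 × 34 + 51 ≈ 87.22 → 87.
Sub-indices: PM10→394, O₃→52, PM2.5→131, CO→305, NO₂→87. Overall AQI = max = 394; dominant pollutant is PM10.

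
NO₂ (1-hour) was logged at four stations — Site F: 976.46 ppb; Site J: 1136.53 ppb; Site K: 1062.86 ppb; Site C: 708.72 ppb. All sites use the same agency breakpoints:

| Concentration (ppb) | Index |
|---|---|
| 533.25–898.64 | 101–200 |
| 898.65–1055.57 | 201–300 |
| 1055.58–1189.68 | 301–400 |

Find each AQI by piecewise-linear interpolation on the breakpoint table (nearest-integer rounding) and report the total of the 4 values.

Site F 976.46: bracket 898.65–1055.57 → index 201–300; slope 99/156.92, offset 77.81.
AQI = 201 + 99/156.92·77.81 ≈ 250.09 ⇒ 250.
Site J: 1136.53 ∈ [1055.58, 1189.68] ↔ index [301, 400].
301 + (1136.53−1055.58)·(400−301)/(1189.68−1055.58) = 301 + 80.95·99/134.10 ≈ 360.76, so AQI = 361.
Site K: 1062.86 lies in 1055.58–1189.68, so I_lo=301, I_hi=400, C_lo=1055.58, C_hi=1189.68.
(400−301)/(1189.68−1055.58) × (1062.86−1055.58) + 301 = 99/134.10 × 7.28 + 301 ≈ 306.37 → 306.
Site C: 708.72 lies in 533.25–898.64, so I_lo=101, I_hi=200, C_lo=533.25, C_hi=898.64.
(200−101)/(898.64−533.25) × (708.72−533.25) + 101 = 99/365.39 × 175.47 + 101 ≈ 148.54 → 149.
AQIs: Site F=250, Site J=361, Site K=306, Site C=149. Sum = 250 + 361 + 306 + 149 = 1066.

1066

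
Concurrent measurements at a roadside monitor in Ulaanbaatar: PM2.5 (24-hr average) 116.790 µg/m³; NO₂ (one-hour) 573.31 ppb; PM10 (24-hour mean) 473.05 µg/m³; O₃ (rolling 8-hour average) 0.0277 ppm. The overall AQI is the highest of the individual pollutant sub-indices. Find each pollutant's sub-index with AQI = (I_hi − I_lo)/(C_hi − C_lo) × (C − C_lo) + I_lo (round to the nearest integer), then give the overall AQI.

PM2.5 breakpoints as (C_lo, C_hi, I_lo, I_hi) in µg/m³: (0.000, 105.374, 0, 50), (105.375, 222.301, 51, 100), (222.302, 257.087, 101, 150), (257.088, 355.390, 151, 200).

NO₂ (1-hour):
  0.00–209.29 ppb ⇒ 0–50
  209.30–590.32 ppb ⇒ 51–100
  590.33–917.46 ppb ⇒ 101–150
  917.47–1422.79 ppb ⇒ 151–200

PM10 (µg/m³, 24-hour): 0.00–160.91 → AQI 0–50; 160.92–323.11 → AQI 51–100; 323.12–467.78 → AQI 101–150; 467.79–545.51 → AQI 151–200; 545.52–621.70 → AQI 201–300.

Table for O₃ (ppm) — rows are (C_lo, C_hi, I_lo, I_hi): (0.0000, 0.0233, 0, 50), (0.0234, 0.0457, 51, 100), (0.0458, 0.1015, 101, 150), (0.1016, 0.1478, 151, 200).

154

PM2.5: 116.790 ∈ [105.375, 222.301] ↔ index [51, 100].
51 + (116.790−105.375)·(100−51)/(222.301−105.375) = 51 + 11.415·49/116.926 ≈ 55.78, so AQI = 56.
NO₂ 573.31: bracket 209.30–590.32 → index 51–100; slope 49/381.02, offset 364.01.
AQI = 51 + 49/381.02·364.01 ≈ 97.81 ⇒ 98.
PM10 473.05: bracket 467.79–545.51 → index 151–200; slope 49/77.72, offset 5.26.
AQI = 151 + 49/77.72·5.26 ≈ 154.32 ⇒ 154.
O₃: row 0.0234–0.0457 (AQI 51–100). (100−51)·(0.0277−0.0234)/(0.0457−0.0234) + 51 = 49·0.0043/0.0223 + 51 ≈ 60.45 → 60.
Sub-indices: PM2.5→56, NO₂→98, PM10→154, O₃→60. Overall AQI = max = 154; dominant pollutant is PM10.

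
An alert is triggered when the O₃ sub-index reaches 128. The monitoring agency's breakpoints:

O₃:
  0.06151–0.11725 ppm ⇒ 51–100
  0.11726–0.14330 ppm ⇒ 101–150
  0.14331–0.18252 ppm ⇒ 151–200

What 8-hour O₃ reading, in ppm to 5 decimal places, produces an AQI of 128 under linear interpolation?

0.13161

AQI 128 lies in the 101–150 band, which corresponds to 0.11726–0.14330 ppm.
C = 0.11726 + (128−101)×(0.14330−0.11726)/(150−101) = 0.11726 + 27×0.02604/49 ≈ 0.1316086 ppm → 0.13161 ppm to 5 dp.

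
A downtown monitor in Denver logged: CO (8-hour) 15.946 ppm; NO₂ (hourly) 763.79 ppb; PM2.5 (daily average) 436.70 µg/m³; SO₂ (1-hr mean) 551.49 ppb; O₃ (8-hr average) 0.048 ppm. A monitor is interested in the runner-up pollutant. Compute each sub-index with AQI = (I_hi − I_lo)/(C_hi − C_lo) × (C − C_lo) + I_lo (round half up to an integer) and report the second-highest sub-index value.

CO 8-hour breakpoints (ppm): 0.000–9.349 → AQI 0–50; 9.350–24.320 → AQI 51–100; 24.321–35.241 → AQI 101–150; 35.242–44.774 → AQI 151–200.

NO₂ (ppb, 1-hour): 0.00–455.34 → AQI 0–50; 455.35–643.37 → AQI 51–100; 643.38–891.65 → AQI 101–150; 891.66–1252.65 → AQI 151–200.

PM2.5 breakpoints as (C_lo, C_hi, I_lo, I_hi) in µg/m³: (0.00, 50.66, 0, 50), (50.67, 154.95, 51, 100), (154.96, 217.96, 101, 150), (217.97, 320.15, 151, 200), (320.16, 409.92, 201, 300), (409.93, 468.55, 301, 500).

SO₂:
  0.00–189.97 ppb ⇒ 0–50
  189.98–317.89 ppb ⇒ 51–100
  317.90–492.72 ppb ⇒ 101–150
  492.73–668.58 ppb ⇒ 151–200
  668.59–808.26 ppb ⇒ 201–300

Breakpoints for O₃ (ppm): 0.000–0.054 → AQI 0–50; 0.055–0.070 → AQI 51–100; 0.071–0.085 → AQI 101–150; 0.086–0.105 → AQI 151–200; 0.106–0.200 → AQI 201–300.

167

CO: 15.946 ∈ [9.350, 24.320] ↔ index [51, 100].
51 + (15.946−9.350)·(100−51)/(24.320−9.350) = 51 + 6.596·49/14.970 ≈ 72.59, so AQI = 73.
NO₂ 763.79: bracket 643.38–891.65 → index 101–150; slope 49/248.27, offset 120.41.
AQI = 101 + 49/248.27·120.41 ≈ 124.76 ⇒ 125.
PM2.5: 436.70 lies in 409.93–468.55, so I_lo=301, I_hi=500, C_lo=409.93, C_hi=468.55.
(500−301)/(468.55−409.93) × (436.70−409.93) + 301 = 199/58.62 × 26.77 + 301 ≈ 391.88 → 392.
SO₂: row 492.73–668.58 (AQI 151–200). (200−151)·(551.49−492.73)/(668.58−492.73) + 151 = 49·58.76/175.85 + 151 ≈ 167.37 → 167.
O₃ 0.048: bracket 0.000–0.054 → index 0–50; slope 50/0.054, offset 0.048.
AQI = 0 + 50/0.054·0.048 ≈ 44.44 ⇒ 44.
Sub-indices: CO→73, NO₂→125, PM2.5→392, SO₂→167, O₃→44. Ranked high→low: 392, 167, 125, 73, 44. Second-highest sub-index = 167.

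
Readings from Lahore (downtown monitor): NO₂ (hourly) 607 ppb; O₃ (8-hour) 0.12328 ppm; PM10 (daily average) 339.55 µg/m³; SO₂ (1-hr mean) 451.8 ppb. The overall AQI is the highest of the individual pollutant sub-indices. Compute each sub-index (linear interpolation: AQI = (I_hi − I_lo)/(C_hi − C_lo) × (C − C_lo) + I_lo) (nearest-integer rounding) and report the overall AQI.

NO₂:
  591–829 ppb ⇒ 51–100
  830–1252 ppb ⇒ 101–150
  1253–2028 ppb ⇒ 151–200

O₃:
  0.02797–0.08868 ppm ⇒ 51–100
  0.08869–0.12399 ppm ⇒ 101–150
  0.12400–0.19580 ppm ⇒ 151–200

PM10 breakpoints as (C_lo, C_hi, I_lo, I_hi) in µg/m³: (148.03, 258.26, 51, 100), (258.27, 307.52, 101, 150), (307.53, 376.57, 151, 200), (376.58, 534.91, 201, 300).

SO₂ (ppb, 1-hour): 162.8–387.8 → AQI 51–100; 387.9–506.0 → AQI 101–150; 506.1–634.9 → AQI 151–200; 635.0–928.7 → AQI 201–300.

NO₂: row 591–829 (AQI 51–100). (100−51)·(607−591)/(829−591) + 51 = 49·16/238 + 51 ≈ 54.29 → 54.
O₃: row 0.08869–0.12399 (AQI 101–150). (150−101)·(0.12328−0.08869)/(0.12399−0.08869) + 101 = 49·0.03459/0.03530 + 101 ≈ 149.01 → 149.
PM10: row 307.53–376.57 (AQI 151–200). (200−151)·(339.55−307.53)/(376.57−307.53) + 151 = 49·32.02/69.04 + 151 ≈ 173.73 → 174.
SO₂: 451.8 ∈ [387.9, 506.0] ↔ index [101, 150].
101 + (451.8−387.9)·(150−101)/(506.0−387.9) = 101 + 63.9·49/118.1 ≈ 127.51, so AQI = 128.
Sub-indices: NO₂→54, O₃→149, PM10→174, SO₂→128. Overall AQI = max = 174; dominant pollutant is PM10.

174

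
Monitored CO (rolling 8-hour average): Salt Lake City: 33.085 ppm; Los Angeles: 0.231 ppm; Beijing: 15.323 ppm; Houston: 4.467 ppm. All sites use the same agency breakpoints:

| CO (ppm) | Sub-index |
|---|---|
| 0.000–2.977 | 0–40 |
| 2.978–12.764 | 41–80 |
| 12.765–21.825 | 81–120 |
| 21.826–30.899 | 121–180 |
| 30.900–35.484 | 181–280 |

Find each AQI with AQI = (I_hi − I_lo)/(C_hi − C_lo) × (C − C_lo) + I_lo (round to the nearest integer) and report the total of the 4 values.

370

Salt Lake City: 33.085 ∈ [30.900, 35.484] ↔ index [181, 280].
181 + (33.085−30.900)·(280−181)/(35.484−30.900) = 181 + 2.185·99/4.584 ≈ 228.19, so AQI = 228.
Los Angeles: row 0.000–2.977 (AQI 0–40). (40−0)·(0.231−0.000)/(2.977−0.000) + 0 = 40·0.231/2.977 + 0 ≈ 3.10 → 3.
Beijing: 15.323 lies in 12.765–21.825, so I_lo=81, I_hi=120, C_lo=12.765, C_hi=21.825.
(120−81)/(21.825−12.765) × (15.323−12.765) + 81 = 39/9.060 × 2.558 + 81 ≈ 92.01 → 92.
Houston 4.467: bracket 2.978–12.764 → index 41–80; slope 39/9.786, offset 1.489.
AQI = 41 + 39/9.786·1.489 ≈ 46.93 ⇒ 47.
AQIs: Salt Lake City=228, Los Angeles=3, Beijing=92, Houston=47. Sum = 228 + 3 + 92 + 47 = 370.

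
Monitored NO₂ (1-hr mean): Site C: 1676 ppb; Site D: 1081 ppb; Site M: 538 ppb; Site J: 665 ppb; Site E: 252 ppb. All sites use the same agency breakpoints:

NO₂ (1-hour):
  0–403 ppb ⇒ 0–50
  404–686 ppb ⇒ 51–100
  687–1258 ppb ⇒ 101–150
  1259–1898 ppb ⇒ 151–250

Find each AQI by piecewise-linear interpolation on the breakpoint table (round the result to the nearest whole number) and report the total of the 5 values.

Site C: 1676 ∈ [1259, 1898] ↔ index [151, 250].
151 + (1676−1259)·(250−151)/(1898−1259) = 151 + 417·99/639 ≈ 215.61, so AQI = 216.
Site D: row 687–1258 (AQI 101–150). (150−101)·(1081−687)/(1258−687) + 101 = 49·394/571 + 101 ≈ 134.81 → 135.
Site M 538: bracket 404–686 → index 51–100; slope 49/282, offset 134.
AQI = 51 + 49/282·134 ≈ 74.28 ⇒ 74.
Site J: 665 lies in 404–686, so I_lo=51, I_hi=100, C_lo=404, C_hi=686.
(100−51)/(686−404) × (665−404) + 51 = 49/282 × 261 + 51 ≈ 96.35 → 96.
Site E: 252 lies in 0–403, so I_lo=0, I_hi=50, C_lo=0, C_hi=403.
(50−0)/(403−0) × (252−0) + 0 = 50/403 × 252 + 0 ≈ 31.27 → 31.
AQIs: Site C=216, Site D=135, Site M=74, Site J=96, Site E=31. Sum = 216 + 135 + 74 + 96 + 31 = 552.

552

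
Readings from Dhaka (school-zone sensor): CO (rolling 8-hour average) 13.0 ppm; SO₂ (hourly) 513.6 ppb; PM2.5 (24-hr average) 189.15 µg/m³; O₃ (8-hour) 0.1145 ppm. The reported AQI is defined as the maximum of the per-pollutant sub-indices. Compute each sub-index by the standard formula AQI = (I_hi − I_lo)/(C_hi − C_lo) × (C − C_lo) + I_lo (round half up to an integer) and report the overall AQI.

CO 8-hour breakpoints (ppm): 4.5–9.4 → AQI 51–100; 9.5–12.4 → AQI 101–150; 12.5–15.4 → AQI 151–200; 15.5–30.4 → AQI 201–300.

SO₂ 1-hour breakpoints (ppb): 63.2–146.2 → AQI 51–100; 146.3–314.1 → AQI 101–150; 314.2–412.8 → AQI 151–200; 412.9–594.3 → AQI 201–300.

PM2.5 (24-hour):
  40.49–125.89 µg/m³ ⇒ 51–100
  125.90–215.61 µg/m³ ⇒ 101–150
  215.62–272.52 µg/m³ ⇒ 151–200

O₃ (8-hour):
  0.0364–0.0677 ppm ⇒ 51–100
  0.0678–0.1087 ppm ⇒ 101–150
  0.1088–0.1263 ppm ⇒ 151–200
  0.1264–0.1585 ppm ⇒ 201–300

256

CO: 13.0 ∈ [12.5, 15.4] ↔ index [151, 200].
151 + (13.0−12.5)·(200−151)/(15.4−12.5) = 151 + 0.5·49/2.9 ≈ 159.45, so AQI = 159.
SO₂: 513.6 lies in 412.9–594.3, so I_lo=201, I_hi=300, C_lo=412.9, C_hi=594.3.
(300−201)/(594.3−412.9) × (513.6−412.9) + 201 = 99/181.4 × 100.7 + 201 ≈ 255.96 → 256.
PM2.5: 189.15 lies in 125.90–215.61, so I_lo=101, I_hi=150, C_lo=125.90, C_hi=215.61.
(150−101)/(215.61−125.90) × (189.15−125.90) + 101 = 49/89.71 × 63.25 + 101 ≈ 135.55 → 136.
O₃ 0.1145: bracket 0.1088–0.1263 → index 151–200; slope 49/0.0175, offset 0.0057.
AQI = 151 + 49/0.0175·0.0057 ≈ 166.96 ⇒ 167.
Sub-indices: CO→159, SO₂→256, PM2.5→136, O₃→167. Overall AQI = max = 256; dominant pollutant is SO₂.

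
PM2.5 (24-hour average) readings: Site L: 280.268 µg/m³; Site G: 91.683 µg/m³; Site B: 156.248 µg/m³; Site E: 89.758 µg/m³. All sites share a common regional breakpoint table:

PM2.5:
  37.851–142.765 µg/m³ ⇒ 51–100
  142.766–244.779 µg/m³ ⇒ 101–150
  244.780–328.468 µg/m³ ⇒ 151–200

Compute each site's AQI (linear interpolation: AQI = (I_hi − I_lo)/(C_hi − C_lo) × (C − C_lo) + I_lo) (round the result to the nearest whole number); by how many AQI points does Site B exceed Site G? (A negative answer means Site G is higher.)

31

Site L: 280.268 lies in 244.780–328.468, so I_lo=151, I_hi=200, C_lo=244.780, C_hi=328.468.
(200−151)/(328.468−244.780) × (280.268−244.780) + 151 = 49/83.688 × 35.488 + 151 ≈ 171.78 → 172.
Site G: 91.683 ∈ [37.851, 142.765] ↔ index [51, 100].
51 + (91.683−37.851)·(100−51)/(142.765−37.851) = 51 + 53.832·49/104.914 ≈ 76.14, so AQI = 76.
Site B: row 142.766–244.779 (AQI 101–150). (150−101)·(156.248−142.766)/(244.779−142.766) + 101 = 49·13.482/102.013 + 101 ≈ 107.48 → 107.
Site E 89.758: bracket 37.851–142.765 → index 51–100; slope 49/104.914, offset 51.907.
AQI = 51 + 49/104.914·51.907 ≈ 75.24 ⇒ 75.
AQIs: Site L=172, Site G=76, Site B=107, Site E=75. Site B (107) − Site G (76) = 31.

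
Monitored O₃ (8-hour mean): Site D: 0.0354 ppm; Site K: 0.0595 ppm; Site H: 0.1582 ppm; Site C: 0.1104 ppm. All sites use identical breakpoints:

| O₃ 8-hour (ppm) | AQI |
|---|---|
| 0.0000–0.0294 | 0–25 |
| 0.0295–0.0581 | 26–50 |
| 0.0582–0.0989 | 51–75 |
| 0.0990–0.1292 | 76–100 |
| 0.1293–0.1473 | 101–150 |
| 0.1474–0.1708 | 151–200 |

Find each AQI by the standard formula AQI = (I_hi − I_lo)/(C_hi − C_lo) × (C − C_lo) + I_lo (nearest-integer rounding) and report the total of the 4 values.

Site D: 0.0354 lies in 0.0295–0.0581, so I_lo=26, I_hi=50, C_lo=0.0295, C_hi=0.0581.
(50−26)/(0.0581−0.0295) × (0.0354−0.0295) + 26 = 24/0.0286 × 0.0059 + 26 ≈ 30.95 → 31.
Site K 0.0595: bracket 0.0582–0.0989 → index 51–75; slope 24/0.0407, offset 0.0013.
AQI = 51 + 24/0.0407·0.0013 ≈ 51.77 ⇒ 52.
Site H: 0.1582 lies in 0.1474–0.1708, so I_lo=151, I_hi=200, C_lo=0.1474, C_hi=0.1708.
(200−151)/(0.1708−0.1474) × (0.1582−0.1474) + 151 = 49/0.0234 × 0.0108 + 151 ≈ 173.62 → 174.
Site C: 0.1104 ∈ [0.0990, 0.1292] ↔ index [76, 100].
76 + (0.1104−0.0990)·(100−76)/(0.1292−0.0990) = 76 + 0.0114·24/0.0302 ≈ 85.06, so AQI = 85.
AQIs: Site D=31, Site K=52, Site H=174, Site C=85. Sum = 31 + 52 + 174 + 85 = 342.

342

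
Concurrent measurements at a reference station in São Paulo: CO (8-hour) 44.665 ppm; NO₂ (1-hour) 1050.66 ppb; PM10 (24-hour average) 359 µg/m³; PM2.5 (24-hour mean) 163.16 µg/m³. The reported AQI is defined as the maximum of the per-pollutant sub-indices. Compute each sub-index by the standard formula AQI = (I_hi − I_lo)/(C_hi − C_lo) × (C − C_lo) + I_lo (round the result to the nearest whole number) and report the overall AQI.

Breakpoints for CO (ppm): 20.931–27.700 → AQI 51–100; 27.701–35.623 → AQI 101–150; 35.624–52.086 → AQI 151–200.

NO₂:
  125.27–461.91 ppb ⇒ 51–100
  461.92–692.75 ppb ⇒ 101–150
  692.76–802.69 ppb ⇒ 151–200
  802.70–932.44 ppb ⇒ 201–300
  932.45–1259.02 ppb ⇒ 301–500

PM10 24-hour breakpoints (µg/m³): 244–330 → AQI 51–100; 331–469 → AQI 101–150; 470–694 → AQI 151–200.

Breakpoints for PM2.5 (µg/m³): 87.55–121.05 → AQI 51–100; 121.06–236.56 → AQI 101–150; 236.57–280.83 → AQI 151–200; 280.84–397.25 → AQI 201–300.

CO: 44.665 lies in 35.624–52.086, so I_lo=151, I_hi=200, C_lo=35.624, C_hi=52.086.
(200−151)/(52.086−35.624) × (44.665−35.624) + 151 = 49/16.462 × 9.041 + 151 ≈ 177.91 → 178.
NO₂: row 932.45–1259.02 (AQI 301–500). (500−301)·(1050.66−932.45)/(1259.02−932.45) + 301 = 199·118.21/326.57 + 301 ≈ 373.03 → 373.
PM10: 359 ∈ [331, 469] ↔ index [101, 150].
101 + (359−331)·(150−101)/(469−331) = 101 + 28·49/138 ≈ 110.94, so AQI = 111.
PM2.5: 163.16 ∈ [121.06, 236.56] ↔ index [101, 150].
101 + (163.16−121.06)·(150−101)/(236.56−121.06) = 101 + 42.10·49/115.50 ≈ 118.86, so AQI = 119.
Sub-indices: CO→178, NO₂→373, PM10→111, PM2.5→119. Overall AQI = max = 373; dominant pollutant is NO₂.

373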